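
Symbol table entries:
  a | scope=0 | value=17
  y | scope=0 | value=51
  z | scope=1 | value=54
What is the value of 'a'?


Searching symbol table for 'a':
  a | scope=0 | value=17 <- MATCH
  y | scope=0 | value=51
  z | scope=1 | value=54
Found 'a' at scope 0 with value 17

17


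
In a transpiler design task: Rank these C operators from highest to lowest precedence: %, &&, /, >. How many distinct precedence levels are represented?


Looking up precedence for each operator:
  % -> precedence 6
  && -> precedence 2
  / -> precedence 6
  > -> precedence 4
Sorted highest to lowest: %, /, >, &&
Distinct precedence values: [6, 4, 2]
Number of distinct levels: 3

3


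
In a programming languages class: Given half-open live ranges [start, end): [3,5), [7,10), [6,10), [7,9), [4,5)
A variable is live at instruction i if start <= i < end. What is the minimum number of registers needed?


Live ranges:
  Var0: [3, 5)
  Var1: [7, 10)
  Var2: [6, 10)
  Var3: [7, 9)
  Var4: [4, 5)
Sweep-line events (position, delta, active):
  pos=3 start -> active=1
  pos=4 start -> active=2
  pos=5 end -> active=1
  pos=5 end -> active=0
  pos=6 start -> active=1
  pos=7 start -> active=2
  pos=7 start -> active=3
  pos=9 end -> active=2
  pos=10 end -> active=1
  pos=10 end -> active=0
Maximum simultaneous active: 3
Minimum registers needed: 3

3


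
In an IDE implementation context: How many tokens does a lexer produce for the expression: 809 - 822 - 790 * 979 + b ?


Scanning '809 - 822 - 790 * 979 + b'
Token 1: '809' -> integer_literal
Token 2: '-' -> operator
Token 3: '822' -> integer_literal
Token 4: '-' -> operator
Token 5: '790' -> integer_literal
Token 6: '*' -> operator
Token 7: '979' -> integer_literal
Token 8: '+' -> operator
Token 9: 'b' -> identifier
Total tokens: 9

9


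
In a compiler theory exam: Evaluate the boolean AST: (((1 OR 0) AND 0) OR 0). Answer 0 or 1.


Step 1: Evaluate inner node
  1 OR 0 = 1
Step 2: Evaluate next node
  1 AND 0 = 0
Step 3: Evaluate root node
  0 OR 0 = 0

0


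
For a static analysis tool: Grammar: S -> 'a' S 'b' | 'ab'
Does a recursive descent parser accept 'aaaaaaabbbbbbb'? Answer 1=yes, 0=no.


Grammar accepts strings of the form a^n b^n (n >= 1)
Word: 'aaaaaaabbbbbbb'
Counting: 7 a's and 7 b's
Check: 7 == 7? Yes
Derivation (S -> aSb applied 6 time(s), then S -> ab): S => aSb => aaSbb => aaaSbbb => aaaaSbbbb => aaaaaSbbbbb => aaaaaaSbbbbbb => aaaaaaabbbbbbb
Accepted

1


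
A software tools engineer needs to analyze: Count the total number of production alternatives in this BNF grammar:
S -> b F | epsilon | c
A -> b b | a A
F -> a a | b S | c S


Counting alternatives per rule:
  S: 3 alternative(s)
  A: 2 alternative(s)
  F: 3 alternative(s)
Sum: 3 + 2 + 3 = 8

8


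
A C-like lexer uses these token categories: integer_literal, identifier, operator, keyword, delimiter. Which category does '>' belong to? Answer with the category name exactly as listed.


Token: '>'
Checking categories:
  identifier: no
  integer_literal: no
  operator: YES
  keyword: no
  delimiter: no
Category: operator

operator


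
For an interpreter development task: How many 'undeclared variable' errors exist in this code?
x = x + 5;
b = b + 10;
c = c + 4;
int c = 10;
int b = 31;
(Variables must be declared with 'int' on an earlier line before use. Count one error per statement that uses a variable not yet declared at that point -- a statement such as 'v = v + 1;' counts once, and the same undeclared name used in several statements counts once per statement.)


Scanning code line by line:
  Line 1: use 'x' -> ERROR (undeclared)
  Line 2: use 'b' -> ERROR (undeclared)
  Line 3: use 'c' -> ERROR (undeclared)
  Line 4: declare 'c' -> declared = ['c']
  Line 5: declare 'b' -> declared = ['b', 'c']
Total undeclared variable errors: 3

3


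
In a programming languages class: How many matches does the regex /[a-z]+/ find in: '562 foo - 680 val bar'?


Pattern: /[a-z]+/ (identifiers)
Input: '562 foo - 680 val bar'
Scanning for matches:
  Match 1: 'foo'
  Match 2: 'val'
  Match 3: 'bar'
Total matches: 3

3


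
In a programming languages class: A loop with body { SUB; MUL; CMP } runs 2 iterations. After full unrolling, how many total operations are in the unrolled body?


Loop body operations: SUB, MUL, CMP (3 ops per iteration)
Unrolling 2 iterations:
  Iteration 1: SUB, MUL, CMP (3 ops)
  Iteration 2: SUB, MUL, CMP (3 ops)
Total: 2 iterations * 3 ops/iter = 6 operations

6


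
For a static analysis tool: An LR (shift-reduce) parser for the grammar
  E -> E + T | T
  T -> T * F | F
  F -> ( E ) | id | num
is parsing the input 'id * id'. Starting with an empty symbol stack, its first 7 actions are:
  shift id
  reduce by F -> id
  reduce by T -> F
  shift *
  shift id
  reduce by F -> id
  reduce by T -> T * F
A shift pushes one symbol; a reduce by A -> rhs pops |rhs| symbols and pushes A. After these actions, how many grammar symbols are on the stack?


Tracking the symbol stack through each action:
  Action 1: shift 'id' : push -> stack = [id] (size 1)
  Action 2: reduce by F -> id : pop 1, push F -> stack = [F] (size 1)
  Action 3: reduce by T -> F : pop 1, push T -> stack = [T] (size 1)
  Action 4: shift '*' : push -> stack = [T, *] (size 2)
  Action 5: shift 'id' : push -> stack = [T, *, id] (size 3)
  Action 6: reduce by F -> id : pop 1, push F -> stack = [T, *, F] (size 3)
  Action 7: reduce by T -> T * F : pop 3, push T -> stack = [T] (size 1)
Final stack size: 1

1


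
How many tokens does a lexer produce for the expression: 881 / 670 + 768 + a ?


Scanning '881 / 670 + 768 + a'
Token 1: '881' -> integer_literal
Token 2: '/' -> operator
Token 3: '670' -> integer_literal
Token 4: '+' -> operator
Token 5: '768' -> integer_literal
Token 6: '+' -> operator
Token 7: 'a' -> identifier
Total tokens: 7

7


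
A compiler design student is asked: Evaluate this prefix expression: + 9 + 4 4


Parsing prefix expression: + 9 + 4 4
Step 1: Innermost operation '+ 4 4'
  4 + 4 = 8
Step 2: Outer operation '+ 9 [8]'
  9 + 8 = 17

17


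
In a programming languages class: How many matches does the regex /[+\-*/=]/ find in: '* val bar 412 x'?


Pattern: /[+\-*/=]/ (operators)
Input: '* val bar 412 x'
Scanning for matches:
  Match 1: '*'
Total matches: 1

1


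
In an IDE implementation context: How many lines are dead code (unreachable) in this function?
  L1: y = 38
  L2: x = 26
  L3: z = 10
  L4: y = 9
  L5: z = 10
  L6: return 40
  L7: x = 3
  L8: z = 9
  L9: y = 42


Analyzing control flow:
  L1: reachable (before return)
  L2: reachable (before return)
  L3: reachable (before return)
  L4: reachable (before return)
  L5: reachable (before return)
  L6: reachable (return statement)
  L7: DEAD (after return at L6)
  L8: DEAD (after return at L6)
  L9: DEAD (after return at L6)
Return at L6, total lines = 9
Dead lines: L7 through L9
Count: 3

3


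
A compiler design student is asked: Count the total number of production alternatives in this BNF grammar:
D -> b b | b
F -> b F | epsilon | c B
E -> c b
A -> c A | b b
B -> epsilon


Counting alternatives per rule:
  D: 2 alternative(s)
  F: 3 alternative(s)
  E: 1 alternative(s)
  A: 2 alternative(s)
  B: 1 alternative(s)
Sum: 2 + 3 + 1 + 2 + 1 = 9

9


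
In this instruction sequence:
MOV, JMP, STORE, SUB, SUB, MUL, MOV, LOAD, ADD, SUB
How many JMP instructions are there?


Scanning instruction sequence for JMP:
  Position 1: MOV
  Position 2: JMP <- MATCH
  Position 3: STORE
  Position 4: SUB
  Position 5: SUB
  Position 6: MUL
  Position 7: MOV
  Position 8: LOAD
  Position 9: ADD
  Position 10: SUB
Matches at positions: [2]
Total JMP count: 1

1


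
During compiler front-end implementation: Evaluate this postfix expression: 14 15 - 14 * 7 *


Processing tokens left to right:
Push 14, Push 15
Pop 14 and 15, compute 14 - 15 = -1, push -1
Push 14
Pop -1 and 14, compute -1 * 14 = -14, push -14
Push 7
Pop -14 and 7, compute -14 * 7 = -98, push -98
Stack result: -98

-98


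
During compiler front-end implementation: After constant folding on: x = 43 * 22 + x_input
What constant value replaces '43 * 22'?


Identifying constant sub-expression:
  Original: x = 43 * 22 + x_input
  43 and 22 are both compile-time constants
  Evaluating: 43 * 22 = 946
  After folding: x = 946 + x_input

946


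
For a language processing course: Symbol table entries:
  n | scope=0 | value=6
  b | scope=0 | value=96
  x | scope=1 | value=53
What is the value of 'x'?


Searching symbol table for 'x':
  n | scope=0 | value=6
  b | scope=0 | value=96
  x | scope=1 | value=53 <- MATCH
Found 'x' at scope 1 with value 53

53


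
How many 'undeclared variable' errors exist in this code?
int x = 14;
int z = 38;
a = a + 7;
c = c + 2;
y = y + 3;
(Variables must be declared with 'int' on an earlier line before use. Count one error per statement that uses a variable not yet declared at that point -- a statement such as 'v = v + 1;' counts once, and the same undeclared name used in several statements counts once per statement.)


Scanning code line by line:
  Line 1: declare 'x' -> declared = ['x']
  Line 2: declare 'z' -> declared = ['x', 'z']
  Line 3: use 'a' -> ERROR (undeclared)
  Line 4: use 'c' -> ERROR (undeclared)
  Line 5: use 'y' -> ERROR (undeclared)
Total undeclared variable errors: 3

3


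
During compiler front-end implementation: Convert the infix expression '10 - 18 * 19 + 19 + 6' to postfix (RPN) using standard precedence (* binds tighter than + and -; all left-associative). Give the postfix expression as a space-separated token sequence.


Applying the shunting-yard algorithm:
  Operand 10 -> output
  Push '-' onto operator stack -> op-stack: [-]
  Operand 18 -> output
  Push '*' onto operator stack -> op-stack: [-, *]
  Operand 19 -> output
  See '+' (prec 1); top '*' (prec 2) >= it -> pop '*' to output
  See '+' (prec 1); top '-' (prec 1) >= it -> pop '-' to output
  Push '+' onto operator stack -> op-stack: [+]
  Operand 19 -> output
  See '+' (prec 1); top '+' (prec 1) >= it -> pop '+' to output
  Push '+' onto operator stack -> op-stack: [+]
  Operand 6 -> output
  End of input: pop '+' to output
Postfix result: 10 18 19 * - 19 + 6 +

10 18 19 * - 19 + 6 +


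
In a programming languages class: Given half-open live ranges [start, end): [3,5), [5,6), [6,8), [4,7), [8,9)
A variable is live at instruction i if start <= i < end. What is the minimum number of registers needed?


Live ranges:
  Var0: [3, 5)
  Var1: [5, 6)
  Var2: [6, 8)
  Var3: [4, 7)
  Var4: [8, 9)
Sweep-line events (position, delta, active):
  pos=3 start -> active=1
  pos=4 start -> active=2
  pos=5 end -> active=1
  pos=5 start -> active=2
  pos=6 end -> active=1
  pos=6 start -> active=2
  pos=7 end -> active=1
  pos=8 end -> active=0
  pos=8 start -> active=1
  pos=9 end -> active=0
Maximum simultaneous active: 2
Minimum registers needed: 2

2


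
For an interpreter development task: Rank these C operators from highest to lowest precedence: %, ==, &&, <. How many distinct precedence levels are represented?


Looking up precedence for each operator:
  % -> precedence 6
  == -> precedence 3
  && -> precedence 2
  < -> precedence 4
Sorted highest to lowest: %, <, ==, &&
Distinct precedence values: [6, 4, 3, 2]
Number of distinct levels: 4

4


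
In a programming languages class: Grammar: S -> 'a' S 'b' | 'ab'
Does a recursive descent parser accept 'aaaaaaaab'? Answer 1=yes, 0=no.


Grammar accepts strings of the form a^n b^n (n >= 1)
Word: 'aaaaaaaab'
Counting: 8 a's and 1 b's
Check: 8 == 1? No
Mismatch: a-count != b-count
Rejected

0


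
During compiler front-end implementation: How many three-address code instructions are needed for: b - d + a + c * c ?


Expression: b - d + a + c * c
Generating three-address code (respecting * over +/- precedence):
  Instruction 1: t1 = c * c
  Instruction 2: t2 = b - d
  Instruction 3: t3 = t2 + a
  Instruction 4: t4 = t3 + t1
Total instructions: 4

4


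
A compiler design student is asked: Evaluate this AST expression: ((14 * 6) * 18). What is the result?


Expression: ((14 * 6) * 18)
Evaluating step by step:
  14 * 6 = 84
  84 * 18 = 1512
Result: 1512

1512


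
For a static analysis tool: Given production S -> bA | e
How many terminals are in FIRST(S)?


Production: S -> bA | e
Examining each alternative for leading terminals:
  S -> bA : first terminal = 'b'
  S -> e : first terminal = 'e'
FIRST(S) = {b, e}
Count: 2

2


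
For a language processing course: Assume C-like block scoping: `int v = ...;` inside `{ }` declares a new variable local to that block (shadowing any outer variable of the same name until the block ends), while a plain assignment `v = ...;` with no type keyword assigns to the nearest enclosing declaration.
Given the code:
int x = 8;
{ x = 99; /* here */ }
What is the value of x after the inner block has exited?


Analyzing scoping rules:
Outer scope: declares x = 8
Inner block: 'x = 99;' has no type keyword, so it is an assignment to the outer x (no shadowing)
The assignment changed the outer variable itself, so the new value persists after the block -> 99
Result: 99

99


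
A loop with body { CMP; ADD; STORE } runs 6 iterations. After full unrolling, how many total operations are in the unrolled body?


Loop body operations: CMP, ADD, STORE (3 ops per iteration)
Unrolling 6 iterations:
  Iteration 1: CMP, ADD, STORE (3 ops)
  Iteration 2: CMP, ADD, STORE (3 ops)
  Iteration 3: CMP, ADD, STORE (3 ops)
  Iteration 4: CMP, ADD, STORE (3 ops)
  Iteration 5: CMP, ADD, STORE (3 ops)
  Iteration 6: CMP, ADD, STORE (3 ops)
Total: 6 iterations * 3 ops/iter = 18 operations

18


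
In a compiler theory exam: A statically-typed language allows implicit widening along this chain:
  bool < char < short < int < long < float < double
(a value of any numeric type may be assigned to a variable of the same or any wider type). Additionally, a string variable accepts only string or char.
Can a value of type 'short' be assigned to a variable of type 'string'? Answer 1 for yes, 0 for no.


Target variable type: string
Source value type: short
Rule: string accepts only {string, char}
  source 'short' in {string, char}? No
Result: 0

0


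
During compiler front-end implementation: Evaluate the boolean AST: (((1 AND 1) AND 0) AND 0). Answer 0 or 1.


Step 1: Evaluate inner node
  1 AND 1 = 1
Step 2: Evaluate next node
  1 AND 0 = 0
Step 3: Evaluate root node
  0 AND 0 = 0

0


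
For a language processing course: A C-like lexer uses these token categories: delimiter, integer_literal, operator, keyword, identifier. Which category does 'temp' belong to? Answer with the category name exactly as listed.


Token: 'temp'
Checking categories:
  identifier: YES
  integer_literal: no
  operator: no
  keyword: no
  delimiter: no
Category: identifier

identifier


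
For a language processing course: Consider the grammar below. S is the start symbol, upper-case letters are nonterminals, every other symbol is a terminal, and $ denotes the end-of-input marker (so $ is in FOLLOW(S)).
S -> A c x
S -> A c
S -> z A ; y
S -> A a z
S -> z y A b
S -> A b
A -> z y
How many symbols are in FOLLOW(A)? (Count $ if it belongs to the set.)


S is the start symbol and does not occur in any rule body, so FOLLOW(S) = {$}.
Examining every occurrence of A in a rule body:
  S -> A c x : A is followed by terminal 'c' -> add 'c'
  S -> A c : A is followed by terminal 'c' -> add 'c' (already in the set)
  S -> z A ; y : A is followed by terminal ';' -> add ';'
  S -> A a z : A is followed by terminal 'a' -> add 'a'
  S -> z y A b : A is followed by terminal 'b' -> add 'b'
  S -> A b : A is followed by terminal 'b' -> add 'b' (already in the set)
  A -> z y : A does not occur in the body -> contributes nothing
FOLLOW(A) = {;, a, b, c}
Count: 4

4


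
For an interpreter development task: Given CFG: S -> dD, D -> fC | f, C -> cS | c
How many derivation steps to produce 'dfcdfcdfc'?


Grammar: S -> dD, D -> fC | f, C -> cS | c
Deriving 'dfcdfcdfc':
Step 1: S -> dD => dD
Step 2: D -> fC => dfC
Step 3: C -> cS => dfcS
Step 4: S -> dD => dfcdD
Step 5: D -> fC => dfcdfC
Step 6: C -> cS => dfcdfcS
Step 7: S -> dD => dfcdfcdD
Step 8: D -> fC => dfcdfcdfC
Step 9: C -> c => dfcdfcdfc
Total derivation steps: 9

9


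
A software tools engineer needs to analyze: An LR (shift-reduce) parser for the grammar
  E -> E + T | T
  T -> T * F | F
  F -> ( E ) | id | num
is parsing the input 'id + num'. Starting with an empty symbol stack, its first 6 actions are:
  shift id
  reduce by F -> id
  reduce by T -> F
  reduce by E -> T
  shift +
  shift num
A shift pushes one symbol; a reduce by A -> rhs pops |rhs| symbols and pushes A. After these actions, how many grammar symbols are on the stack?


Tracking the symbol stack through each action:
  Action 1: shift 'id' : push -> stack = [id] (size 1)
  Action 2: reduce by F -> id : pop 1, push F -> stack = [F] (size 1)
  Action 3: reduce by T -> F : pop 1, push T -> stack = [T] (size 1)
  Action 4: reduce by E -> T : pop 1, push E -> stack = [E] (size 1)
  Action 5: shift '+' : push -> stack = [E, +] (size 2)
  Action 6: shift 'num' : push -> stack = [E, +, num] (size 3)
Final stack size: 3

3


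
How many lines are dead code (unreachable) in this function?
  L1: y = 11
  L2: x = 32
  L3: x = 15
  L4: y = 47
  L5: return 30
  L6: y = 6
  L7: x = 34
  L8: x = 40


Analyzing control flow:
  L1: reachable (before return)
  L2: reachable (before return)
  L3: reachable (before return)
  L4: reachable (before return)
  L5: reachable (return statement)
  L6: DEAD (after return at L5)
  L7: DEAD (after return at L5)
  L8: DEAD (after return at L5)
Return at L5, total lines = 8
Dead lines: L6 through L8
Count: 3

3


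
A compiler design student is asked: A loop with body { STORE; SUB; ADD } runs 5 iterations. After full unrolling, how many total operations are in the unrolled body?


Loop body operations: STORE, SUB, ADD (3 ops per iteration)
Unrolling 5 iterations:
  Iteration 1: STORE, SUB, ADD (3 ops)
  Iteration 2: STORE, SUB, ADD (3 ops)
  Iteration 3: STORE, SUB, ADD (3 ops)
  Iteration 4: STORE, SUB, ADD (3 ops)
  Iteration 5: STORE, SUB, ADD (3 ops)
Total: 5 iterations * 3 ops/iter = 15 operations

15


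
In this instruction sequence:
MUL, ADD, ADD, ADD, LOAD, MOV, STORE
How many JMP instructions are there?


Scanning instruction sequence for JMP:
  Position 1: MUL
  Position 2: ADD
  Position 3: ADD
  Position 4: ADD
  Position 5: LOAD
  Position 6: MOV
  Position 7: STORE
Matches at positions: []
Total JMP count: 0

0


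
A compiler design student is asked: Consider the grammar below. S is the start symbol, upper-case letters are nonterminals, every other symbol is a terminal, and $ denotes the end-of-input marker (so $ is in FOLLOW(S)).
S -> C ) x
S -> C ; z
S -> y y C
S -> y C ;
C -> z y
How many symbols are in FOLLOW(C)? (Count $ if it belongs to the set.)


S is the start symbol and does not occur in any rule body, so FOLLOW(S) = {$}.
Examining every occurrence of C in a rule body:
  S -> C ) x : C is followed by terminal ')' -> add ')'
  S -> C ; z : C is followed by terminal ';' -> add ';'
  S -> y y C : C is at the right end -> add FOLLOW(S) = {$}
  S -> y C ; : C is followed by terminal ';' -> add ';' (already in the set)
  C -> z y : C does not occur in the body -> contributes nothing
FOLLOW(C) = {), ;, $}
Count: 3

3


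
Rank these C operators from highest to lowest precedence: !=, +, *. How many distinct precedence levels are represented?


Looking up precedence for each operator:
  != -> precedence 3
  + -> precedence 5
  * -> precedence 6
Sorted highest to lowest: *, +, !=
Distinct precedence values: [6, 5, 3]
Number of distinct levels: 3

3


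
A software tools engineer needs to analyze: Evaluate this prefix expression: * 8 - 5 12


Parsing prefix expression: * 8 - 5 12
Step 1: Innermost operation '- 5 12'
  5 - 12 = -7
Step 2: Outer operation '* 8 [-7]'
  8 * -7 = -56

-56


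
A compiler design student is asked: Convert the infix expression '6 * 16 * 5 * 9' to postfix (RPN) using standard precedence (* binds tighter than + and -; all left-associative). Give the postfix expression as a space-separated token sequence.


Applying the shunting-yard algorithm:
  Operand 6 -> output
  Push '*' onto operator stack -> op-stack: [*]
  Operand 16 -> output
  See '*' (prec 2); top '*' (prec 2) >= it -> pop '*' to output
  Push '*' onto operator stack -> op-stack: [*]
  Operand 5 -> output
  See '*' (prec 2); top '*' (prec 2) >= it -> pop '*' to output
  Push '*' onto operator stack -> op-stack: [*]
  Operand 9 -> output
  End of input: pop '*' to output
Postfix result: 6 16 * 5 * 9 *

6 16 * 5 * 9 *


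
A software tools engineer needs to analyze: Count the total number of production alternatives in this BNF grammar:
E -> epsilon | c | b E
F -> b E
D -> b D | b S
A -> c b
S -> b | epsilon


Counting alternatives per rule:
  E: 3 alternative(s)
  F: 1 alternative(s)
  D: 2 alternative(s)
  A: 1 alternative(s)
  S: 2 alternative(s)
Sum: 3 + 1 + 2 + 1 + 2 = 9

9


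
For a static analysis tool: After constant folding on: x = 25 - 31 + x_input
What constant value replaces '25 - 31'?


Identifying constant sub-expression:
  Original: x = 25 - 31 + x_input
  25 and 31 are both compile-time constants
  Evaluating: 25 - 31 = -6
  After folding: x = -6 + x_input

-6


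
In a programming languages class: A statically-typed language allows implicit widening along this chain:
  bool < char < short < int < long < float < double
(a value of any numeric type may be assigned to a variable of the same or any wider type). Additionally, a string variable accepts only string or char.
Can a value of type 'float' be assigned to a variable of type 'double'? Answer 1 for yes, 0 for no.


Target variable type: double
Source value type: float
Numeric ranks: float=5, double=6
Widening allowed iff rank(source) <= rank(target): 5 <= 6? Yes
Result: 1

1


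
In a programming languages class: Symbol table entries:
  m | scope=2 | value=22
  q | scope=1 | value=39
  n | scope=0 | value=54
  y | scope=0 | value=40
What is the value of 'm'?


Searching symbol table for 'm':
  m | scope=2 | value=22 <- MATCH
  q | scope=1 | value=39
  n | scope=0 | value=54
  y | scope=0 | value=40
Found 'm' at scope 2 with value 22

22


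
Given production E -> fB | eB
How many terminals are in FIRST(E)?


Production: E -> fB | eB
Examining each alternative for leading terminals:
  E -> fB : first terminal = 'f'
  E -> eB : first terminal = 'e'
FIRST(E) = {e, f}
Count: 2

2


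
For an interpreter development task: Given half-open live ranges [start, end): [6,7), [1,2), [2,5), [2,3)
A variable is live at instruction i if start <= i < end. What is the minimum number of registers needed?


Live ranges:
  Var0: [6, 7)
  Var1: [1, 2)
  Var2: [2, 5)
  Var3: [2, 3)
Sweep-line events (position, delta, active):
  pos=1 start -> active=1
  pos=2 end -> active=0
  pos=2 start -> active=1
  pos=2 start -> active=2
  pos=3 end -> active=1
  pos=5 end -> active=0
  pos=6 start -> active=1
  pos=7 end -> active=0
Maximum simultaneous active: 2
Minimum registers needed: 2

2


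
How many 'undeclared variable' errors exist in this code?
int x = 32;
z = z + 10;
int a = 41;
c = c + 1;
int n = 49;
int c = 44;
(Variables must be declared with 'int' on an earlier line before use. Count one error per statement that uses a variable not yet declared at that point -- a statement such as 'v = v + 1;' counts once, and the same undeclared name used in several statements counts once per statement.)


Scanning code line by line:
  Line 1: declare 'x' -> declared = ['x']
  Line 2: use 'z' -> ERROR (undeclared)
  Line 3: declare 'a' -> declared = ['a', 'x']
  Line 4: use 'c' -> ERROR (undeclared)
  Line 5: declare 'n' -> declared = ['a', 'n', 'x']
  Line 6: declare 'c' -> declared = ['a', 'c', 'n', 'x']
Total undeclared variable errors: 2

2


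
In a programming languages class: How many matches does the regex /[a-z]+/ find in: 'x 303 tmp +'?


Pattern: /[a-z]+/ (identifiers)
Input: 'x 303 tmp +'
Scanning for matches:
  Match 1: 'x'
  Match 2: 'tmp'
Total matches: 2

2


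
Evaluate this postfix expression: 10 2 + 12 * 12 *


Processing tokens left to right:
Push 10, Push 2
Pop 10 and 2, compute 10 + 2 = 12, push 12
Push 12
Pop 12 and 12, compute 12 * 12 = 144, push 144
Push 12
Pop 144 and 12, compute 144 * 12 = 1728, push 1728
Stack result: 1728

1728


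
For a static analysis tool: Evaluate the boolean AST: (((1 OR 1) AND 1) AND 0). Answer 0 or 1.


Step 1: Evaluate inner node
  1 OR 1 = 1
Step 2: Evaluate next node
  1 AND 1 = 1
Step 3: Evaluate root node
  1 AND 0 = 0

0


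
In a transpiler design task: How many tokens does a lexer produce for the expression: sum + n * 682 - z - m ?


Scanning 'sum + n * 682 - z - m'
Token 1: 'sum' -> identifier
Token 2: '+' -> operator
Token 3: 'n' -> identifier
Token 4: '*' -> operator
Token 5: '682' -> integer_literal
Token 6: '-' -> operator
Token 7: 'z' -> identifier
Token 8: '-' -> operator
Token 9: 'm' -> identifier
Total tokens: 9

9


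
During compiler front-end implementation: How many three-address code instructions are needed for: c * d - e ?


Expression: c * d - e
Generating three-address code (respecting * over +/- precedence):
  Instruction 1: t1 = c * d
  Instruction 2: t2 = t1 - e
Total instructions: 2

2


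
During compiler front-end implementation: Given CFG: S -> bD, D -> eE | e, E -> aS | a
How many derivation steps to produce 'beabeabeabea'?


Grammar: S -> bD, D -> eE | e, E -> aS | a
Deriving 'beabeabeabea':
Step 1: S -> bD => bD
Step 2: D -> eE => beE
Step 3: E -> aS => beaS
Step 4: S -> bD => beabD
Step 5: D -> eE => beabeE
Step 6: E -> aS => beabeaS
Step 7: S -> bD => beabeabD
Step 8: D -> eE => beabeabeE
Step 9: E -> aS => beabeabeaS
Step 10: S -> bD => beabeabeabD
Step 11: D -> eE => beabeabeabeE
Step 12: E -> a => beabeabeabea
Total derivation steps: 12

12


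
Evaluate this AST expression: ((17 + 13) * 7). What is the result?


Expression: ((17 + 13) * 7)
Evaluating step by step:
  17 + 13 = 30
  30 * 7 = 210
Result: 210

210


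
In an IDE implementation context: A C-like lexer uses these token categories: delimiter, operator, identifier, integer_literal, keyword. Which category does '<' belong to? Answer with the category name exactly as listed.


Token: '<'
Checking categories:
  identifier: no
  integer_literal: no
  operator: YES
  keyword: no
  delimiter: no
Category: operator

operator


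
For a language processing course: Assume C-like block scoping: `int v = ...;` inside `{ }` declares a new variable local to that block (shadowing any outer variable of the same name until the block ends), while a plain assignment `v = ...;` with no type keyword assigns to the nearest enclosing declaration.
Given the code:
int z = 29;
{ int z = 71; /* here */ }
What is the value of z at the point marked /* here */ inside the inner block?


Analyzing scoping rules:
Outer scope: declares z = 29
Inner block: 'int z = 71;' declares a NEW z that shadows the outer one
Inside the block the inner declaration is in scope -> 71
Result: 71

71


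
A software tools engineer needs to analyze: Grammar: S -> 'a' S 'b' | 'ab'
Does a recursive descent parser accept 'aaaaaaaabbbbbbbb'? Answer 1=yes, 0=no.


Grammar accepts strings of the form a^n b^n (n >= 1)
Word: 'aaaaaaaabbbbbbbb'
Counting: 8 a's and 8 b's
Check: 8 == 8? Yes
Derivation (S -> aSb applied 7 time(s), then S -> ab): S => aSb => aaSbb => aaaSbbb => aaaaSbbbb => aaaaaSbbbbb => aaaaaaSbbbbbb => aaaaaaaSbbbbbbb => aaaaaaaabbbbbbbb
Accepted

1


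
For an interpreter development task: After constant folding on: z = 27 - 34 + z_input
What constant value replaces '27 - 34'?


Identifying constant sub-expression:
  Original: z = 27 - 34 + z_input
  27 and 34 are both compile-time constants
  Evaluating: 27 - 34 = -7
  After folding: z = -7 + z_input

-7


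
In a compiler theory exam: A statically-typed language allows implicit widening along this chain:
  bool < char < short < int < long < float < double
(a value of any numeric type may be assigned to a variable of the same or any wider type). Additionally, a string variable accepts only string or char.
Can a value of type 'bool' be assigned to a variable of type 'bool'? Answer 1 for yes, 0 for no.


Target variable type: bool
Source value type: bool
Numeric ranks: bool=0, bool=0
Widening allowed iff rank(source) <= rank(target): 0 <= 0? Yes
Result: 1

1


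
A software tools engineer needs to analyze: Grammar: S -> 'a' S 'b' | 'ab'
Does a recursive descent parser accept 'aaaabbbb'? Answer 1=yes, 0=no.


Grammar accepts strings of the form a^n b^n (n >= 1)
Word: 'aaaabbbb'
Counting: 4 a's and 4 b's
Check: 4 == 4? Yes
Derivation (S -> aSb applied 3 time(s), then S -> ab): S => aSb => aaSbb => aaaSbbb => aaaabbbb
Accepted

1


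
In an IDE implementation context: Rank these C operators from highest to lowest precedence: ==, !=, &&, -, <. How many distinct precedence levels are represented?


Looking up precedence for each operator:
  == -> precedence 3
  != -> precedence 3
  && -> precedence 2
  - -> precedence 5
  < -> precedence 4
Sorted highest to lowest: -, <, ==, !=, &&
Distinct precedence values: [5, 4, 3, 2]
Number of distinct levels: 4

4


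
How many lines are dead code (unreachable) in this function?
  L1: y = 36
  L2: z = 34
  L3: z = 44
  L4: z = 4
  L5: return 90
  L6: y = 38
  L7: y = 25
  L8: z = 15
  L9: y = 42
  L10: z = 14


Analyzing control flow:
  L1: reachable (before return)
  L2: reachable (before return)
  L3: reachable (before return)
  L4: reachable (before return)
  L5: reachable (return statement)
  L6: DEAD (after return at L5)
  L7: DEAD (after return at L5)
  L8: DEAD (after return at L5)
  L9: DEAD (after return at L5)
  L10: DEAD (after return at L5)
Return at L5, total lines = 10
Dead lines: L6 through L10
Count: 5

5


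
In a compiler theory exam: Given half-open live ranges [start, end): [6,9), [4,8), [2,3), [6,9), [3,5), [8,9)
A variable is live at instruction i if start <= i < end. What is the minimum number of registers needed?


Live ranges:
  Var0: [6, 9)
  Var1: [4, 8)
  Var2: [2, 3)
  Var3: [6, 9)
  Var4: [3, 5)
  Var5: [8, 9)
Sweep-line events (position, delta, active):
  pos=2 start -> active=1
  pos=3 end -> active=0
  pos=3 start -> active=1
  pos=4 start -> active=2
  pos=5 end -> active=1
  pos=6 start -> active=2
  pos=6 start -> active=3
  pos=8 end -> active=2
  pos=8 start -> active=3
  pos=9 end -> active=2
  pos=9 end -> active=1
  pos=9 end -> active=0
Maximum simultaneous active: 3
Minimum registers needed: 3

3


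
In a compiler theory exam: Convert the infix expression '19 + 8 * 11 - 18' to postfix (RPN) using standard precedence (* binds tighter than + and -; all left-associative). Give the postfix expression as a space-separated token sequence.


Applying the shunting-yard algorithm:
  Operand 19 -> output
  Push '+' onto operator stack -> op-stack: [+]
  Operand 8 -> output
  Push '*' onto operator stack -> op-stack: [+, *]
  Operand 11 -> output
  See '-' (prec 1); top '*' (prec 2) >= it -> pop '*' to output
  See '-' (prec 1); top '+' (prec 1) >= it -> pop '+' to output
  Push '-' onto operator stack -> op-stack: [-]
  Operand 18 -> output
  End of input: pop '-' to output
Postfix result: 19 8 11 * + 18 -

19 8 11 * + 18 -


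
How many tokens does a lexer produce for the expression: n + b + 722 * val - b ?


Scanning 'n + b + 722 * val - b'
Token 1: 'n' -> identifier
Token 2: '+' -> operator
Token 3: 'b' -> identifier
Token 4: '+' -> operator
Token 5: '722' -> integer_literal
Token 6: '*' -> operator
Token 7: 'val' -> identifier
Token 8: '-' -> operator
Token 9: 'b' -> identifier
Total tokens: 9

9


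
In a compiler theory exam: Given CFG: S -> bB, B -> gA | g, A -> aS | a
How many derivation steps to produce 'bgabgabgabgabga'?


Grammar: S -> bB, B -> gA | g, A -> aS | a
Deriving 'bgabgabgabgabga':
Step 1: S -> bB => bB
Step 2: B -> gA => bgA
Step 3: A -> aS => bgaS
Step 4: S -> bB => bgabB
Step 5: B -> gA => bgabgA
Step 6: A -> aS => bgabgaS
Step 7: S -> bB => bgabgabB
Step 8: B -> gA => bgabgabgA
Step 9: A -> aS => bgabgabgaS
Step 10: S -> bB => bgabgabgabB
Step 11: B -> gA => bgabgabgabgA
Step 12: A -> aS => bgabgabgabgaS
Step 13: S -> bB => bgabgabgabgabB
Step 14: B -> gA => bgabgabgabgabgA
Step 15: A -> a => bgabgabgabgabga
Total derivation steps: 15

15


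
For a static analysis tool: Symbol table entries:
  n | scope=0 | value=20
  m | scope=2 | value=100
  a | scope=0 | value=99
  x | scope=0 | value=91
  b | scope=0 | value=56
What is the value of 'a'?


Searching symbol table for 'a':
  n | scope=0 | value=20
  m | scope=2 | value=100
  a | scope=0 | value=99 <- MATCH
  x | scope=0 | value=91
  b | scope=0 | value=56
Found 'a' at scope 0 with value 99

99


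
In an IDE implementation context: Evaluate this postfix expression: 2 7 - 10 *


Processing tokens left to right:
Push 2, Push 7
Pop 2 and 7, compute 2 - 7 = -5, push -5
Push 10
Pop -5 and 10, compute -5 * 10 = -50, push -50
Stack result: -50

-50


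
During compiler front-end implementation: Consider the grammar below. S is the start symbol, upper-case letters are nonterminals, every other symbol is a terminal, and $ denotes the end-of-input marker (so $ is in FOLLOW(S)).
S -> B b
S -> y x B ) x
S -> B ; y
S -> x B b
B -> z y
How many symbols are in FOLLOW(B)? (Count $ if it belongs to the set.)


S is the start symbol and does not occur in any rule body, so FOLLOW(S) = {$}.
Examining every occurrence of B in a rule body:
  S -> B b : B is followed by terminal 'b' -> add 'b'
  S -> y x B ) x : B is followed by terminal ')' -> add ')'
  S -> B ; y : B is followed by terminal ';' -> add ';'
  S -> x B b : B is followed by terminal 'b' -> add 'b' (already in the set)
  B -> z y : B does not occur in the body -> contributes nothing
FOLLOW(B) = {), ;, b}
Count: 3

3


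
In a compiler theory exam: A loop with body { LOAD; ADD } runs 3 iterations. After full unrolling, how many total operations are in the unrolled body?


Loop body operations: LOAD, ADD (2 ops per iteration)
Unrolling 3 iterations:
  Iteration 1: LOAD, ADD (2 ops)
  Iteration 2: LOAD, ADD (2 ops)
  Iteration 3: LOAD, ADD (2 ops)
Total: 3 iterations * 2 ops/iter = 6 operations

6


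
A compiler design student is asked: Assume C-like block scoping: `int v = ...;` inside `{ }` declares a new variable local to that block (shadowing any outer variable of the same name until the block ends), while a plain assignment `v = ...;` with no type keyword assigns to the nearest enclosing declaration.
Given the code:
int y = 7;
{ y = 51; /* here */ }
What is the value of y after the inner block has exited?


Analyzing scoping rules:
Outer scope: declares y = 7
Inner block: 'y = 51;' has no type keyword, so it is an assignment to the outer y (no shadowing)
The assignment changed the outer variable itself, so the new value persists after the block -> 51
Result: 51

51


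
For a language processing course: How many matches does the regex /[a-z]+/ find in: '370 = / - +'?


Pattern: /[a-z]+/ (identifiers)
Input: '370 = / - +'
Scanning for matches:
Total matches: 0

0


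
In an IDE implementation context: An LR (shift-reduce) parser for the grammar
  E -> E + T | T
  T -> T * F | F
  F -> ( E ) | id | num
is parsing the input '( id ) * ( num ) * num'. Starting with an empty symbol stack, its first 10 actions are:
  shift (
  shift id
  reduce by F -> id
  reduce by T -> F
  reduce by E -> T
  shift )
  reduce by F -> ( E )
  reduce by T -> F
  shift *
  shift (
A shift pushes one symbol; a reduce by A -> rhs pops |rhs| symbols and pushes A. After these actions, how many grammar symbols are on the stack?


Tracking the symbol stack through each action:
  Action 1: shift '(' : push -> stack = [(] (size 1)
  Action 2: shift 'id' : push -> stack = [(, id] (size 2)
  Action 3: reduce by F -> id : pop 1, push F -> stack = [(, F] (size 2)
  Action 4: reduce by T -> F : pop 1, push T -> stack = [(, T] (size 2)
  Action 5: reduce by E -> T : pop 1, push E -> stack = [(, E] (size 2)
  Action 6: shift ')' : push -> stack = [(, E, )] (size 3)
  Action 7: reduce by F -> ( E ) : pop 3, push F -> stack = [F] (size 1)
  Action 8: reduce by T -> F : pop 1, push T -> stack = [T] (size 1)
  Action 9: shift '*' : push -> stack = [T, *] (size 2)
  Action 10: shift '(' : push -> stack = [T, *, (] (size 3)
Final stack size: 3

3


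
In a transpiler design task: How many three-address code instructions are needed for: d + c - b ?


Expression: d + c - b
Generating three-address code (respecting * over +/- precedence):
  Instruction 1: t1 = d + c
  Instruction 2: t2 = t1 - b
Total instructions: 2

2


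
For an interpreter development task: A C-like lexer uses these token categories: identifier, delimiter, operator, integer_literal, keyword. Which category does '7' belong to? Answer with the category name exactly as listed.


Token: '7'
Checking categories:
  identifier: no
  integer_literal: YES
  operator: no
  keyword: no
  delimiter: no
Category: integer_literal

integer_literal


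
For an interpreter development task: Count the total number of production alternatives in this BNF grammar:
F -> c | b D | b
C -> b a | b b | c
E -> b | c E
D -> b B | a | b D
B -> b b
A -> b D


Counting alternatives per rule:
  F: 3 alternative(s)
  C: 3 alternative(s)
  E: 2 alternative(s)
  D: 3 alternative(s)
  B: 1 alternative(s)
  A: 1 alternative(s)
Sum: 3 + 3 + 2 + 3 + 1 + 1 = 13

13


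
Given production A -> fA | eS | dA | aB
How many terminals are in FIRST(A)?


Production: A -> fA | eS | dA | aB
Examining each alternative for leading terminals:
  A -> fA : first terminal = 'f'
  A -> eS : first terminal = 'e'
  A -> dA : first terminal = 'd'
  A -> aB : first terminal = 'a'
FIRST(A) = {a, d, e, f}
Count: 4

4


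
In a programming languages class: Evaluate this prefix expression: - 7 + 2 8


Parsing prefix expression: - 7 + 2 8
Step 1: Innermost operation '+ 2 8'
  2 + 8 = 10
Step 2: Outer operation '- 7 [10]'
  7 - 10 = -3

-3


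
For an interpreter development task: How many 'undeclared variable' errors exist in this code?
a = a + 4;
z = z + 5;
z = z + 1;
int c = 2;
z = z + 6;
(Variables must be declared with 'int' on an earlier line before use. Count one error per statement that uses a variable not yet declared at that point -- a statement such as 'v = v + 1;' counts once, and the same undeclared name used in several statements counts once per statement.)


Scanning code line by line:
  Line 1: use 'a' -> ERROR (undeclared)
  Line 2: use 'z' -> ERROR (undeclared)
  Line 3: use 'z' -> ERROR (undeclared)
  Line 4: declare 'c' -> declared = ['c']
  Line 5: use 'z' -> ERROR (undeclared)
Total undeclared variable errors: 4

4


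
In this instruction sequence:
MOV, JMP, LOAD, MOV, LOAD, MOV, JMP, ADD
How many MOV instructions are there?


Scanning instruction sequence for MOV:
  Position 1: MOV <- MATCH
  Position 2: JMP
  Position 3: LOAD
  Position 4: MOV <- MATCH
  Position 5: LOAD
  Position 6: MOV <- MATCH
  Position 7: JMP
  Position 8: ADD
Matches at positions: [1, 4, 6]
Total MOV count: 3

3


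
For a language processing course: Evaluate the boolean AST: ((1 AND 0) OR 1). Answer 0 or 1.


Step 1: Evaluate inner node
  1 AND 0 = 0
Step 2: Evaluate root node
  0 OR 1 = 1

1


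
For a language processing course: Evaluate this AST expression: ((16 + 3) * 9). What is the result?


Expression: ((16 + 3) * 9)
Evaluating step by step:
  16 + 3 = 19
  19 * 9 = 171
Result: 171

171


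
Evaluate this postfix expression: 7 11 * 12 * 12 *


Processing tokens left to right:
Push 7, Push 11
Pop 7 and 11, compute 7 * 11 = 77, push 77
Push 12
Pop 77 and 12, compute 77 * 12 = 924, push 924
Push 12
Pop 924 and 12, compute 924 * 12 = 11088, push 11088
Stack result: 11088

11088


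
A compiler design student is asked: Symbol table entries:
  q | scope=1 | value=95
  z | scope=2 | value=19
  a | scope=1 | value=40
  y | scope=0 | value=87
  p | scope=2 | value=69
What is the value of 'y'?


Searching symbol table for 'y':
  q | scope=1 | value=95
  z | scope=2 | value=19
  a | scope=1 | value=40
  y | scope=0 | value=87 <- MATCH
  p | scope=2 | value=69
Found 'y' at scope 0 with value 87

87
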